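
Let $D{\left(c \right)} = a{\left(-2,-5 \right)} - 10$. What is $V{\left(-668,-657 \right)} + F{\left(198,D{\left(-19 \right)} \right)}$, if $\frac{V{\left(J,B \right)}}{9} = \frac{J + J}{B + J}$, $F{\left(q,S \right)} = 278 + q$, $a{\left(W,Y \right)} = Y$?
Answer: $\frac{642724}{1325} \approx 485.07$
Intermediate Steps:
$D{\left(c \right)} = -15$ ($D{\left(c \right)} = -5 - 10 = -15$)
$V{\left(J,B \right)} = \frac{18 J}{B + J}$ ($V{\left(J,B \right)} = 9 \frac{J + J}{B + J} = 9 \frac{2 J}{B + J} = \frac{18 J}{B + J}$)
$V{\left(-668,-657 \right)} + F{\left(198,D{\left(-19 \right)} \right)} = 18 \left(-668\right) \frac{1}{-657 - 668} + \left(278 + 198\right) = 18 \left(-668\right) \frac{1}{-1325} + 476 = 18 \left(-668\right) \left(- \frac{1}{1325}\right) + 476 = \frac{12024}{1325} + 476 = \frac{642724}{1325}$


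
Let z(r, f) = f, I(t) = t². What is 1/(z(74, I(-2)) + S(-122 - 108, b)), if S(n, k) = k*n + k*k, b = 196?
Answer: -1/6660 ≈ -0.00015015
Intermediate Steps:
S(n, k) = k² + k*n (S(n, k) = k*n + k² = k² + k*n)
1/(z(74, I(-2)) + S(-122 - 108, b)) = 1/((-2)² + 196*(196 + (-122 - 108))) = 1/(4 + 196*(196 - 230)) = 1/(4 + 196*(-34)) = 1/(4 - 6664) = 1/(-6660) = -1/6660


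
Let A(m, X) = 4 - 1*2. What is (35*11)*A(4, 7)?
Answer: 770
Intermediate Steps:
A(m, X) = 2 (A(m, X) = 4 - 2 = 2)
(35*11)*A(4, 7) = (35*11)*2 = 385*2 = 770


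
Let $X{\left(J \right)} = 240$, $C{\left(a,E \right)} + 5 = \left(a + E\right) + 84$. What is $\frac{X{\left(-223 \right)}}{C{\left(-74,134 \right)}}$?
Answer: $\frac{240}{139} \approx 1.7266$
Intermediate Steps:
$C{\left(a,E \right)} = 79 + E + a$ ($C{\left(a,E \right)} = -5 + \left(\left(a + E\right) + 84\right) = -5 + \left(\left(E + a\right) + 84\right) = -5 + \left(84 + E + a\right) = 79 + E + a$)
$\frac{X{\left(-223 \right)}}{C{\left(-74,134 \right)}} = \frac{240}{79 + 134 - 74} = \frac{240}{139}$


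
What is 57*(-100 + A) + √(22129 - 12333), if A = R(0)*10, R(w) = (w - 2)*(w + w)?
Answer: -5700 + 2*√2449 ≈ -5601.0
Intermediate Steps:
R(w) = 2*w*(-2 + w) (R(w) = (-2 + w)*(2*w) = 2*w*(-2 + w))
A = 0 (A = (2*0*(-2 + 0))*10 = (2*0*(-2))*10 = 0*10 = 0)
57*(-100 + A) + √(22129 - 12333) = 57*(-100 + 0) + √(22129 - 12333) = 57*(-100) + √9796 = -5700 + 2*√2449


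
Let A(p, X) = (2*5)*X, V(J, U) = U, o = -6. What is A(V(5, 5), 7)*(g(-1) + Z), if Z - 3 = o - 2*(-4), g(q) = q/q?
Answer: 420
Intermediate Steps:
g(q) = 1
A(p, X) = 10*X
Z = 5 (Z = 3 + (-6 - 2*(-4)) = 3 + (-6 + 8) = 3 + 2 = 5)
A(V(5, 5), 7)*(g(-1) + Z) = (10*7)*(1 + 5) = 70*6 = 420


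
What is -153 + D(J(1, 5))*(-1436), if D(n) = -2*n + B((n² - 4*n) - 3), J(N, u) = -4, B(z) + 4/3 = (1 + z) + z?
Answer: -283351/3 ≈ -94450.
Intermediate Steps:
B(z) = -⅓ + 2*z (B(z) = -4/3 + ((1 + z) + z) = -4/3 + (1 + 2*z) = -⅓ + 2*z)
D(n) = -19/3 - 10*n + 2*n² (D(n) = -2*n + (-⅓ + 2*((n² - 4*n) - 3)) = -2*n + (-⅓ + 2*(-3 + n² - 4*n)) = -2*n + (-⅓ + (-6 - 8*n + 2*n²)) = -2*n + (-19/3 - 8*n + 2*n²) = -19/3 - 10*n + 2*n²)
-153 + D(J(1, 5))*(-1436) = -153 + (-19/3 - 10*(-4) + 2*(-4)²)*(-1436) = -153 + (-19/3 + 40 + 2*16)*(-1436) = -153 + (-19/3 + 40 + 32)*(-1436) = -153 + (197/3)*(-1436) = -153 - 282892/3 = -283351/3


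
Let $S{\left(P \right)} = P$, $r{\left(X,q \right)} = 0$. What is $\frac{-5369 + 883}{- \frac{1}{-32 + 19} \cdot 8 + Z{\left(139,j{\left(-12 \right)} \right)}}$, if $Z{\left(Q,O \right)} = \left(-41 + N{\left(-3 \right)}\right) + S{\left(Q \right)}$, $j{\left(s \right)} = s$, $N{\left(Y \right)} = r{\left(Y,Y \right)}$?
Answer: $- \frac{29159}{641} \approx -45.49$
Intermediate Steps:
$N{\left(Y \right)} = 0$
$Z{\left(Q,O \right)} = -41 + Q$ ($Z{\left(Q,O \right)} = \left(-41 + 0\right) + Q = -41 + Q$)
$\frac{-5369 + 883}{- \frac{1}{-32 + 19} \cdot 8 + Z{\left(139,j{\left(-12 \right)} \right)}} = \frac{-5369 + 883}{- \frac{1}{-32 + 19} \cdot 8 + \left(-41 + 139\right)} = - \frac{4486}{- \frac{1}{-13} \cdot 8 + 98} = - \frac{4486}{\left(-1\right) \left(- \frac{1}{13}\right) 8 + 98} = - \frac{4486}{\frac{1}{13} \cdot 8 + 98} = - \frac{4486}{\frac{8}{13} + 98} = - \frac{4486}{\frac{1282}{13}} = \left(-4486\right) \frac{13}{1282} = - \frac{29159}{641}$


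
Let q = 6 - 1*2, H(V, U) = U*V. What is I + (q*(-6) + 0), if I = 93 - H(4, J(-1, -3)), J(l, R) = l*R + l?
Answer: 61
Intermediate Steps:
J(l, R) = l + R*l (J(l, R) = R*l + l = l + R*l)
q = 4 (q = 6 - 2 = 4)
I = 85 (I = 93 - (-(1 - 3))*4 = 93 - (-1*(-2))*4 = 93 - 2*4 = 93 - 1*8 = 93 - 8 = 85)
I + (q*(-6) + 0) = 85 + (4*(-6) + 0) = 85 + (-24 + 0) = 85 - 24 = 61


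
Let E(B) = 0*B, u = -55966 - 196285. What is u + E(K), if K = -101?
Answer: -252251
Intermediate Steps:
u = -252251
E(B) = 0
u + E(K) = -252251 + 0 = -252251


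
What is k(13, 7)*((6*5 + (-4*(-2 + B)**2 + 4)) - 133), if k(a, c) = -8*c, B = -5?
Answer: 16520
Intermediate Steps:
k(13, 7)*((6*5 + (-4*(-2 + B)**2 + 4)) - 133) = (-8*7)*((6*5 + (-4*(-2 - 5)**2 + 4)) - 133) = -56*((30 + (-4*(-7)**2 + 4)) - 133) = -56*((30 + (-4*49 + 4)) - 133) = -56*((30 + (-196 + 4)) - 133) = -56*((30 - 192) - 133) = -56*(-162 - 133) = -56*(-295) = 16520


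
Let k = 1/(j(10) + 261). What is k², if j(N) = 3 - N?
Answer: 1/64516 ≈ 1.5500e-5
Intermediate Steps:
k = 1/254 (k = 1/((3 - 1*10) + 261) = 1/((3 - 10) + 261) = 1/(-7 + 261) = 1/254 ≈ 0.0039370)
k² = (1/254)² = 1/64516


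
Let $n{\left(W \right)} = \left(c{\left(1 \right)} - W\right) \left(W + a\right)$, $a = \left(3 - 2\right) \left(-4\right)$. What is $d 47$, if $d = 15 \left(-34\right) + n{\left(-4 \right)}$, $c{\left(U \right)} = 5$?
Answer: $-27354$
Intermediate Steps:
$a = -4$ ($a = 1 \left(-4\right) = -4$)
$n{\left(W \right)} = \left(-4 + W\right) \left(5 - W\right)$ ($n{\left(W \right)} = \left(5 - W\right) \left(W - 4\right) = \left(5 - W\right) \left(-4 + W\right) = \left(-4 + W\right) \left(5 - W\right)$)
$d = -582$ ($d = 15 \left(-34\right) - 72 = -510 - 72 = -582$)
$d 47 = \left(-582\right) 47 = -27354$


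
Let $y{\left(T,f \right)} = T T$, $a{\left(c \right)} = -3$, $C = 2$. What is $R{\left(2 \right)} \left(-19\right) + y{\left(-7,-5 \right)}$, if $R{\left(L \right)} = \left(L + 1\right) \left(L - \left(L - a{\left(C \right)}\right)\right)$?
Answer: $220$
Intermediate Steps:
$y{\left(T,f \right)} = T^{2}$
$R{\left(L \right)} = -3 - 3 L$ ($R{\left(L \right)} = \left(L + 1\right) \left(L - \left(3 + L\right)\right) = \left(1 + L\right) \left(-3\right) = -3 - 3 L$)
$R{\left(2 \right)} \left(-19\right) + y{\left(-7,-5 \right)} = \left(-3 - 6\right) \left(-19\right) + \left(-7\right)^{2} = \left(-3 - 6\right) \left(-19\right) + 49 = \left(-9\right) \left(-19\right) + 49 = 171 + 49 = 220$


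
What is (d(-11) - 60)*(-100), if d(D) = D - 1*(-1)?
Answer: 7000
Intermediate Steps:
d(D) = 1 + D (d(D) = D + 1 = 1 + D)
(d(-11) - 60)*(-100) = ((1 - 11) - 60)*(-100) = (-10 - 60)*(-100) = -70*(-100) = 7000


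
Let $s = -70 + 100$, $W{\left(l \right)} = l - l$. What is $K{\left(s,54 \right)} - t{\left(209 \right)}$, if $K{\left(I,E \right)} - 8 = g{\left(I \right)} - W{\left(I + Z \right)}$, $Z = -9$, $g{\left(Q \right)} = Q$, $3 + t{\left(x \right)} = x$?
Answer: $-168$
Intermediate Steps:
$t{\left(x \right)} = -3 + x$
$W{\left(l \right)} = 0$
$s = 30$
$K{\left(I,E \right)} = 8 + I$ ($K{\left(I,E \right)} = 8 + \left(I - 0\right) = 8 + \left(I + 0\right) = 8 + I$)
$K{\left(s,54 \right)} - t{\left(209 \right)} = \left(8 + 30\right) - \left(-3 + 209\right) = 38 - 206 = -168$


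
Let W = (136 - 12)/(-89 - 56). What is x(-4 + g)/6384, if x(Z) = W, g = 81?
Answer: -31/231420 ≈ -0.00013396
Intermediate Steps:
W = -124/145 (W = 124/(-145) = 124*(-1/145) = -124/145 ≈ -0.85517)
x(Z) = -124/145
x(-4 + g)/6384 = -124/145/6384 = -124/145*1/6384 = -31/231420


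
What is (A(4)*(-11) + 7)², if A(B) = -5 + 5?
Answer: 49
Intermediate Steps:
A(B) = 0
(A(4)*(-11) + 7)² = (0*(-11) + 7)² = (0 + 7)² = 7² = 49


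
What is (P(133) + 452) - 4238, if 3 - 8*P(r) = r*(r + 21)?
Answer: -50767/8 ≈ -6345.9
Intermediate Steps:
P(r) = 3/8 - r*(21 + r)/8 (P(r) = 3/8 - r*(r + 21)/8 = 3/8 - r*(21 + r)/8)
(P(133) + 452) - 4238 = ((3/8 - 21/8*133 - ⅛*133²) + 452) - 4238 = ((3/8 - 2793/8 - ⅛*17689) + 452) - 4238 = ((3/8 - 2793/8 - 17689/8) + 452) - 4238 = (-20479/8 + 452) - 4238 = -16863/8 - 4238 = -50767/8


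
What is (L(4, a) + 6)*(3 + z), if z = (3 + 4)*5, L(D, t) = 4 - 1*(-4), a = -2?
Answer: 532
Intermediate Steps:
L(D, t) = 8 (L(D, t) = 4 + 4 = 8)
z = 35 (z = 7*5 = 35)
(L(4, a) + 6)*(3 + z) = (8 + 6)*(3 + 35) = 14*38 = 532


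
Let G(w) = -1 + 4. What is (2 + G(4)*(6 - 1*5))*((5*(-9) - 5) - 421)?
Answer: -2355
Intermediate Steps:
G(w) = 3
(2 + G(4)*(6 - 1*5))*((5*(-9) - 5) - 421) = (2 + 3*(6 - 1*5))*((5*(-9) - 5) - 421) = (2 + 3*(6 - 5))*((-45 - 5) - 421) = (2 + 3*1)*(-50 - 421) = (2 + 3)*(-471) = 5*(-471) = -2355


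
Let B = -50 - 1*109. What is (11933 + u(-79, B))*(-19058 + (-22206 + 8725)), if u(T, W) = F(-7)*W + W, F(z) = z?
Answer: -419330093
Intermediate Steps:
B = -159 (B = -50 - 109 = -159)
u(T, W) = -6*W (u(T, W) = -7*W + W = -6*W)
(11933 + u(-79, B))*(-19058 + (-22206 + 8725)) = (11933 - 6*(-159))*(-19058 + (-22206 + 8725)) = (11933 + 954)*(-19058 - 13481) = 12887*(-32539) = -419330093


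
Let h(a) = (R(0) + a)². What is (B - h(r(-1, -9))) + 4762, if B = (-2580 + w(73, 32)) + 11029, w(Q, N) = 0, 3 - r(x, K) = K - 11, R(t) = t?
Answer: 12682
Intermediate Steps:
r(x, K) = 14 - K (r(x, K) = 3 - (K - 11) = 3 - (-11 + K) = 3 + (11 - K) = 14 - K)
B = 8449 (B = (-2580 + 0) + 11029 = -2580 + 11029 = 8449)
h(a) = a² (h(a) = (0 + a)² = a²)
(B - h(r(-1, -9))) + 4762 = (8449 - (14 - 1*(-9))²) + 4762 = (8449 - (14 + 9)²) + 4762 = (8449 - 1*23²) + 4762 = (8449 - 1*529) + 4762 = (8449 - 529) + 4762 = 7920 + 4762 = 12682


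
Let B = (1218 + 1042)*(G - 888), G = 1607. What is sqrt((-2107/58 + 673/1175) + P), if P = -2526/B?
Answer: I*sqrt(10962254201364386771)/553698305 ≈ 5.9797*I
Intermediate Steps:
B = 1624940 (B = (1218 + 1042)*(1607 - 888) = 2260*719 = 1624940)
P = -1263/812470 (P = -2526/1624940 = -2526*1/1624940 = -1263/812470 ≈ -0.0015545)
sqrt((-2107/58 + 673/1175) + P) = sqrt((-2107/58 + 673/1175) - 1263/812470) = sqrt(-2436691/68150 - 1263/812470) = sqrt(-98991220511/2768491525) = I*sqrt(10962254201364386771)/553698305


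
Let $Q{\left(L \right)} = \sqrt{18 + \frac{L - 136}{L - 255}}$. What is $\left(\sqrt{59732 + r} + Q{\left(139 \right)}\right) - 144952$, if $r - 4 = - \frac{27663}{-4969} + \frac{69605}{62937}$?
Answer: $-144952 + \frac{\sqrt{60465}}{58} + \frac{2 \sqrt{18033902152135291023}}{34748217} \approx -1.447 \cdot 10^{5}$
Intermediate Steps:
$r = \frac{3337829288}{312733953}$ ($r = 4 + \left(- \frac{27663}{-4969} + \frac{69605}{62937}\right) = 4 + \left(\left(-27663\right) \left(- \frac{1}{4969}\right) + 69605 \cdot \frac{1}{62937}\right) = 4 + \left(\frac{27663}{4969} + \frac{69605}{62937}\right) = 4 + \frac{2086893476}{312733953} = \frac{3337829288}{312733953} \approx 10.673$)
$Q{\left(L \right)} = \sqrt{18 + \frac{-136 + L}{-255 + L}}$
$\left(\sqrt{59732 + r} + Q{\left(139 \right)}\right) - 144952 = \left(\sqrt{59732 + \frac{3337829288}{312733953}} + \sqrt{\frac{-4726 + 19 \cdot 139}{-255 + 139}}\right) - 144952 = \left(\sqrt{\frac{18683562309884}{312733953}} + \sqrt{\frac{-4726 + 2641}{-116}}\right) - 144952 = \left(\frac{2 \sqrt{18033902152135291023}}{34748217} + \sqrt{\left(- \frac{1}{116}\right) \left(-2085\right)}\right) - 144952 = \left(\frac{2 \sqrt{18033902152135291023}}{34748217} + \sqrt{\frac{2085}{116}}\right) - 144952 = \left(\frac{2 \sqrt{18033902152135291023}}{34748217} + \frac{\sqrt{60465}}{58}\right) - 144952 = \left(\frac{\sqrt{60465}}{58} + \frac{2 \sqrt{18033902152135291023}}{34748217}\right) - 144952 = -144952 + \frac{\sqrt{60465}}{58} + \frac{2 \sqrt{18033902152135291023}}{34748217}$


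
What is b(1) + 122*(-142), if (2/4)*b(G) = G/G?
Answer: -17322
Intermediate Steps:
b(G) = 2 (b(G) = 2*(G/G) = 2*1 = 2)
b(1) + 122*(-142) = 2 + 122*(-142) = 2 - 17324 = -17322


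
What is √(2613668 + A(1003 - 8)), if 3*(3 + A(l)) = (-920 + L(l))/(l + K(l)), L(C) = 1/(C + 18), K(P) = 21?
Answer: √692143567877652434/514604 ≈ 1616.7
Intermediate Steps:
L(C) = 1/(18 + C)
A(l) = -3 + (-920 + 1/(18 + l))/(3*(21 + l)) (A(l) = -3 + ((-920 + 1/(18 + l))/(l + 21))/3 = -3 + ((-920 + 1/(18 + l))/(21 + l))/3 = -3 + (-920 + 1/(18 + l))/(3*(21 + l)))
√(2613668 + A(1003 - 8)) = √(2613668 + (1 - (18 + (1003 - 8))*(1109 + 9*(1003 - 8)))/(3*(18 + (1003 - 8))*(21 + (1003 - 8)))) = √(2613668 + (1 - (18 + 995)*(1109 + 9*995))/(3*(18 + 995)*(21 + 995))) = √(2613668 + (⅓)*(1 - 1*1013*(1109 + 8955))/(1013*1016)) = √(2613668 + (⅓)*(1/1013)*(1/1016)*(1 - 1*1013*10064)) = √(2613668 + (⅓)*(1/1013)*(1/1016)*(1 - 10194832)) = √(2613668 + (⅓)*(1/1013)*(1/1016)*(-10194831)) = √(2613668 - 3398277/1029208) = √(2690004616667/1029208) = √692143567877652434/514604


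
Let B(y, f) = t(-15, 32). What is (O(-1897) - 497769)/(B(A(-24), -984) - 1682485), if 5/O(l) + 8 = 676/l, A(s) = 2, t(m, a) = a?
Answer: 7890643673/26670244956 ≈ 0.29586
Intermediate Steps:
B(y, f) = 32
O(l) = 5/(-8 + 676/l)
(O(-1897) - 497769)/(B(A(-24), -984) - 1682485) = (-5*(-1897)/(-676 + 8*(-1897)) - 497769)/(32 - 1682485) = (-5*(-1897)/(-676 - 15176) - 497769)/(-1682453) = (-5*(-1897)/(-15852) - 497769)*(-1/1682453) = (-5*(-1897)*(-1/15852) - 497769)*(-1/1682453) = (-9485/15852 - 497769)*(-1/1682453) = -7890643673/15852*(-1/1682453) = 7890643673/26670244956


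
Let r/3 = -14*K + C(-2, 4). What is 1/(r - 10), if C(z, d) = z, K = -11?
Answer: 1/446 ≈ 0.0022422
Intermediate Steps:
r = 456 (r = 3*(-14*(-11) - 2) = 3*(154 - 2) = 3*152 = 456)
1/(r - 10) = 1/(456 - 10) = 1/446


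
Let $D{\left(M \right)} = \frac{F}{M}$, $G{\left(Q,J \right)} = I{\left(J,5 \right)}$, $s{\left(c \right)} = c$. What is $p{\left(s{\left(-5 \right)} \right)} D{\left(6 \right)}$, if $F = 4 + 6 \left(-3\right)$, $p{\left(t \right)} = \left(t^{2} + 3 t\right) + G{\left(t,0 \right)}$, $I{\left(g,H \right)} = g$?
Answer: $- \frac{70}{3} \approx -23.333$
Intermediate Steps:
$G{\left(Q,J \right)} = J$
$p{\left(t \right)} = t^{2} + 3 t$ ($p{\left(t \right)} = \left(t^{2} + 3 t\right) + 0 = t^{2} + 3 t$)
$F = -14$ ($F = 4 - 18 = -14$)
$D{\left(M \right)} = - \frac{14}{M}$
$p{\left(s{\left(-5 \right)} \right)} D{\left(6 \right)} = - 5 \left(3 - 5\right) \left(- \frac{14}{6}\right) = \left(-5\right) \left(-2\right) \left(\left(-14\right) \frac{1}{6}\right) = 10 \left(- \frac{7}{3}\right) = - \frac{70}{3}$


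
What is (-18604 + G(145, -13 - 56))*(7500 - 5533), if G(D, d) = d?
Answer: -36729791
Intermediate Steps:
(-18604 + G(145, -13 - 56))*(7500 - 5533) = (-18604 + (-13 - 56))*(7500 - 5533) = (-18604 - 69)*1967 = -18673*1967 = -36729791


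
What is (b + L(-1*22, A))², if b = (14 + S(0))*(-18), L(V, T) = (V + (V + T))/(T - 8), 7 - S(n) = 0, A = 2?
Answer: 137641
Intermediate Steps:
S(n) = 7 (S(n) = 7 - 1*0 = 7 + 0 = 7)
L(V, T) = (T + 2*V)/(-8 + T) (L(V, T) = (V + (T + V))/(-8 + T) = (T + 2*V)/(-8 + T))
b = -378 (b = (14 + 7)*(-18) = 21*(-18) = -378)
(b + L(-1*22, A))² = (-378 + (2 + 2*(-1*22))/(-8 + 2))² = (-378 + (2 + 2*(-22))/(-6))² = (-378 - (2 - 44)/6)² = (-378 - ⅙*(-42))² = (-378 + 7)² = (-371)² = 137641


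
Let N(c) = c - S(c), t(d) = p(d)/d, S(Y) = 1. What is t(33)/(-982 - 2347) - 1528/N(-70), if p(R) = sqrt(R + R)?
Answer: 1528/71 - sqrt(66)/109857 ≈ 21.521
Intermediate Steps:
p(R) = sqrt(2)*sqrt(R) (p(R) = sqrt(2*R) = sqrt(2)*sqrt(R))
t(d) = sqrt(2)/sqrt(d) (t(d) = (sqrt(2)*sqrt(d))/d = sqrt(2)/sqrt(d))
N(c) = -1 + c (N(c) = c - 1*1 = c - 1 = -1 + c)
t(33)/(-982 - 2347) - 1528/N(-70) = (sqrt(2)/sqrt(33))/(-982 - 2347) - 1528/(-1 - 70) = (sqrt(2)*(sqrt(33)/33))/(-3329) - 1528/(-71) = (sqrt(66)/33)*(-1/3329) - 1528*(-1/71) = -sqrt(66)/109857 + 1528/71 = 1528/71 - sqrt(66)/109857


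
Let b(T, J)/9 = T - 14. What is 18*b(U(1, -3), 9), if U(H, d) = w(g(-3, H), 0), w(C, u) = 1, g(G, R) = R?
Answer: -2106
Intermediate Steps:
U(H, d) = 1
b(T, J) = -126 + 9*T (b(T, J) = 9*(T - 14) = 9*(-14 + T) = -126 + 9*T)
18*b(U(1, -3), 9) = 18*(-126 + 9*1) = 18*(-126 + 9) = 18*(-117) = -2106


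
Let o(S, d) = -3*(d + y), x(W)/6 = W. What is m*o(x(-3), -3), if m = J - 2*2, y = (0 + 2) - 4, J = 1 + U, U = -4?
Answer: -105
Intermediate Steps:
x(W) = 6*W
J = -3 (J = 1 - 4 = -3)
y = -2 (y = 2 - 4 = -2)
o(S, d) = 6 - 3*d (o(S, d) = -3*(d - 2) = -3*(-2 + d) = 6 - 3*d)
m = -7 (m = -3 - 2*2 = -3 - 4 = -7)
m*o(x(-3), -3) = -7*(6 - 3*(-3)) = -7*(6 + 9) = -7*15 = -105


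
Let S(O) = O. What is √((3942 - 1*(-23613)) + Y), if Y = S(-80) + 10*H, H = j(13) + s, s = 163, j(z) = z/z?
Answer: 3*√3235 ≈ 170.63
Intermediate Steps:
j(z) = 1
H = 164 (H = 1 + 163 = 164)
Y = 1560 (Y = -80 + 10*164 = -80 + 1640 = 1560)
√((3942 - 1*(-23613)) + Y) = √((3942 - 1*(-23613)) + 1560) = √((3942 + 23613) + 1560) = √(27555 + 1560) = √29115 = 3*√3235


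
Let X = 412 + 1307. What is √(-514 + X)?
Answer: √1205 ≈ 34.713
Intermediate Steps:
X = 1719
√(-514 + X) = √(-514 + 1719) = √1205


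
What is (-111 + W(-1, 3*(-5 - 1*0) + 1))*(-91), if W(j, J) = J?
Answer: 11375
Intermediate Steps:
(-111 + W(-1, 3*(-5 - 1*0) + 1))*(-91) = (-111 + (3*(-5 - 1*0) + 1))*(-91) = (-111 + (3*(-5 + 0) + 1))*(-91) = (-111 + (3*(-5) + 1))*(-91) = (-111 + (-15 + 1))*(-91) = (-111 - 14)*(-91) = -125*(-91) = 11375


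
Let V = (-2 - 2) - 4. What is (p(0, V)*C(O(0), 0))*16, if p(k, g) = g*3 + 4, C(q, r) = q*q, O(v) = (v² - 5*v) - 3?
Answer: -2880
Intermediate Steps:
O(v) = -3 + v² - 5*v
C(q, r) = q²
V = -8 (V = -4 - 4 = -8)
p(k, g) = 4 + 3*g (p(k, g) = 3*g + 4 = 4 + 3*g)
(p(0, V)*C(O(0), 0))*16 = ((4 + 3*(-8))*(-3 + 0² - 5*0)²)*16 = ((4 - 24)*(-3 + 0 + 0)²)*16 = -20*(-3)²*16 = -20*9*16 = -180*16 = -2880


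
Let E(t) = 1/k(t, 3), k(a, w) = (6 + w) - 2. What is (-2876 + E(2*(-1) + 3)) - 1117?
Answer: -27950/7 ≈ -3992.9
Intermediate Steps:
k(a, w) = 4 + w
E(t) = 1/7 (E(t) = 1/(4 + 3) = 1/7)
(-2876 + E(2*(-1) + 3)) - 1117 = (-2876 + 1/7) - 1117 = -20131/7 - 1117 = -27950/7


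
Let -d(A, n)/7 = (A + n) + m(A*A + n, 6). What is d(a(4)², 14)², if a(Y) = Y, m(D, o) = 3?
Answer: 53361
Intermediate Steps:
d(A, n) = -21 - 7*A - 7*n (d(A, n) = -7*((A + n) + 3) = -7*(3 + A + n) = -21 - 7*A - 7*n)
d(a(4)², 14)² = (-21 - 7*4² - 7*14)² = (-21 - 7*16 - 98)² = (-21 - 112 - 98)² = (-231)² = 53361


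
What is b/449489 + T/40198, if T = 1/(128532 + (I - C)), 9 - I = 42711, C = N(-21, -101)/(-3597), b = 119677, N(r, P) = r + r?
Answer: 495077713913860487/1859438207067196232 ≈ 0.26625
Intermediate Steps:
N(r, P) = 2*r
C = 14/1199 (C = (2*(-21))/(-3597) = -42*(-1/3597) = 14/1199 ≈ 0.011676)
I = -42702 (I = 9 - 1*42711 = 9 - 42711 = -42702)
T = 1199/102910156 (T = 1/(128532 + (-42702 - 1*14/1199)) = 1/(128532 + (-42702 - 14/1199)) = 1/(128532 - 51199712/1199) = 1/(102910156/1199) = 1199/102910156 ≈ 1.1651e-5)
b/449489 + T/40198 = 119677/449489 + (1199/102910156)/40198 = 119677*(1/449489) + (1199/102910156)*(1/40198) = 119677/449489 + 1199/4136782450888 = 495077713913860487/1859438207067196232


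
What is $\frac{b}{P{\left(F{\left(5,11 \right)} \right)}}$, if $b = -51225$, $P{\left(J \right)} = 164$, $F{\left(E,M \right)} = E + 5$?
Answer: $- \frac{51225}{164} \approx -312.35$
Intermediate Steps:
$F{\left(E,M \right)} = 5 + E$
$\frac{b}{P{\left(F{\left(5,11 \right)} \right)}} = - \frac{51225}{164}$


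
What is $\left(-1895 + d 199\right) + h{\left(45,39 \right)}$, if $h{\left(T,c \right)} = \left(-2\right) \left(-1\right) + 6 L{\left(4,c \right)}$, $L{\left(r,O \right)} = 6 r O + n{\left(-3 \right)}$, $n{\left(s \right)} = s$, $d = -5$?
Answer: $2710$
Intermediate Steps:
$L{\left(r,O \right)} = -3 + 6 O r$ ($L{\left(r,O \right)} = 6 r O - 3 = 6 O r - 3 = -3 + 6 O r$)
$h{\left(T,c \right)} = -16 + 144 c$ ($h{\left(T,c \right)} = \left(-2\right) \left(-1\right) + 6 \left(-3 + 6 c 4\right) = 2 + 6 \left(-3 + 24 c\right) = 2 + \left(-18 + 144 c\right) = -16 + 144 c$)
$\left(-1895 + d 199\right) + h{\left(45,39 \right)} = \left(-1895 - 995\right) + \left(-16 + 144 \cdot 39\right) = \left(-1895 - 995\right) + \left(-16 + 5616\right) = -2890 + 5600 = 2710$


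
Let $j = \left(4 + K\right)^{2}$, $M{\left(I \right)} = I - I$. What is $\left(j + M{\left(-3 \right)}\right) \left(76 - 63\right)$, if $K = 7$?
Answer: $1573$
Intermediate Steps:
$M{\left(I \right)} = 0$
$j = 121$ ($j = \left(4 + 7\right)^{2} = 11^{2} = 121$)
$\left(j + M{\left(-3 \right)}\right) \left(76 - 63\right) = \left(121 + 0\right) \left(76 - 63\right) = 121 \left(76 - 63\right) = 121 \cdot 13 = 1573$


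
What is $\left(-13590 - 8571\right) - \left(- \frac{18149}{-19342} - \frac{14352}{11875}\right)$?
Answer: $- \frac{267895521539}{12088750} \approx -22161.0$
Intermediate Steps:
$\left(-13590 - 8571\right) - \left(- \frac{18149}{-19342} - \frac{14352}{11875}\right) = -22161 - \left(\left(-18149\right) \left(- \frac{1}{19342}\right) - \frac{14352}{11875}\right) = -22161 - \left(\frac{18149}{19342} - \frac{14352}{11875}\right) = -22161 - - \frac{3267211}{12088750} = -22161 + \frac{3267211}{12088750} = - \frac{267895521539}{12088750}$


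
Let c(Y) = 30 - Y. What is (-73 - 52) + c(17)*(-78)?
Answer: -1139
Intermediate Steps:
(-73 - 52) + c(17)*(-78) = (-73 - 52) + (30 - 1*17)*(-78) = -125 + (30 - 17)*(-78) = -125 + 13*(-78) = -125 - 1014 = -1139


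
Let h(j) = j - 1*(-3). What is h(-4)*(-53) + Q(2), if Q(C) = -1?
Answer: 52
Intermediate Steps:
h(j) = 3 + j (h(j) = j + 3 = 3 + j)
h(-4)*(-53) + Q(2) = (3 - 4)*(-53) - 1 = -1*(-53) - 1 = 53 - 1 = 52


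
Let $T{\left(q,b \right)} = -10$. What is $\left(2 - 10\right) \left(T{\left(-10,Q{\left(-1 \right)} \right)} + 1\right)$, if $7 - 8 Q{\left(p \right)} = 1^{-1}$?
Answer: $72$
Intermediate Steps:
$Q{\left(p \right)} = \frac{3}{4}$ ($Q{\left(p \right)} = \frac{7}{8} - \frac{1}{8 \cdot 1} = \frac{7}{8} - \frac{1}{8} = \frac{3}{4}$)
$\left(2 - 10\right) \left(T{\left(-10,Q{\left(-1 \right)} \right)} + 1\right) = \left(2 - 10\right) \left(-10 + 1\right) = \left(2 - 10\right) \left(-9\right) = \left(-8\right) \left(-9\right) = 72$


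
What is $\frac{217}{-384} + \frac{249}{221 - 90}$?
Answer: $\frac{67189}{50304} \approx 1.3357$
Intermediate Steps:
$\frac{217}{-384} + \frac{249}{221 - 90} = 217 \left(- \frac{1}{384}\right) + \frac{249}{221 - 90} = - \frac{217}{384} + \frac{249}{131} = \frac{67189}{50304}$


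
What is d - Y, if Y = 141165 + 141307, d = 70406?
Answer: -212066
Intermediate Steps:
Y = 282472
d - Y = 70406 - 1*282472 = 70406 - 282472 = -212066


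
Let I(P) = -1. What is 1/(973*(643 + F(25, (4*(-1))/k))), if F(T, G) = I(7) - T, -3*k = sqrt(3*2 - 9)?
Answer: 1/600341 ≈ 1.6657e-6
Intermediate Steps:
k = -I*sqrt(3)/3 (k = -sqrt(3*2 - 9)/3 = -sqrt(6 - 9)/3 = -I*sqrt(3)/3 ≈ -0.57735*I)
F(T, G) = -1 - T
1/(973*(643 + F(25, (4*(-1))/k))) = 1/(973*(643 + (-1 - 1*25))) = 1/(973*(643 + (-1 - 25))) = 1/(973*(643 - 26)) = 1/(973*617) = 1/600341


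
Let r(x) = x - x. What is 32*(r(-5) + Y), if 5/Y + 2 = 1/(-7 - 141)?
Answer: -23680/297 ≈ -79.731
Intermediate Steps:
r(x) = 0
Y = -740/297 (Y = 5/(-2 + 1/(-7 - 141)) = 5/(-2 + 1/(-148)) = 5/(-2 - 1/148) = 5/(-297/148) = 5*(-148/297) = -740/297 ≈ -2.4916)
32*(r(-5) + Y) = 32*(0 - 740/297) = 32*(-740/297) = -23680/297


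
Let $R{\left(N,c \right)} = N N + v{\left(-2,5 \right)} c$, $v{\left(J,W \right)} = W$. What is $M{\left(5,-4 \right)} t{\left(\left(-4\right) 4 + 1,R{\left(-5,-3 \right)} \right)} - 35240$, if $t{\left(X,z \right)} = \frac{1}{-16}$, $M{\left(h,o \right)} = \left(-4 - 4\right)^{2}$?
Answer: $-35244$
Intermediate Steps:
$R{\left(N,c \right)} = N^{2} + 5 c$ ($R{\left(N,c \right)} = N N + 5 c = N^{2} + 5 c$)
$M{\left(h,o \right)} = 64$ ($M{\left(h,o \right)} = \left(-8\right)^{2} = 64$)
$t{\left(X,z \right)} = - \frac{1}{16}$
$M{\left(5,-4 \right)} t{\left(\left(-4\right) 4 + 1,R{\left(-5,-3 \right)} \right)} - 35240 = 64 \left(- \frac{1}{16}\right) - 35240 = -4 - 35240 = -35244$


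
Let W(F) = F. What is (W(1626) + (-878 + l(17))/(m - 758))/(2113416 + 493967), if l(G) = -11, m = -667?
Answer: 2317939/3715520775 ≈ 0.00062385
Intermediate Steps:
(W(1626) + (-878 + l(17))/(m - 758))/(2113416 + 493967) = (1626 + (-878 - 11)/(-667 - 758))/(2113416 + 493967) = (1626 - 889/(-1425))/2607383 = (1626 - 889*(-1/1425))*(1/2607383) = (1626 + 889/1425)*(1/2607383) = (2317939/1425)*(1/2607383) = 2317939/3715520775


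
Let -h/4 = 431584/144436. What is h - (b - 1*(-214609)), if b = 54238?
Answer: -9708227907/36109 ≈ -2.6886e+5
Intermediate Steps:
h = -431584/36109 (h = -1726336/144436 = -4*107896/36109 = -431584/36109 ≈ -11.952)
h - (b - 1*(-214609)) = -431584/36109 - (54238 - 1*(-214609)) = -431584/36109 - (54238 + 214609) = -431584/36109 - 1*268847 = -431584/36109 - 268847 = -9708227907/36109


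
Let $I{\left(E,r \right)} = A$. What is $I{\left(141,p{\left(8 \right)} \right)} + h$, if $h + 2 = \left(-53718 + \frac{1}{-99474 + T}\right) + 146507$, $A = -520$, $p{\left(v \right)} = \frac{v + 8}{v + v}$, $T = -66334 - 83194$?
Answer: $\frac{22974667533}{249002} \approx 92267.0$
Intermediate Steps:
$T = -149528$ ($T = -66334 - 83194 = -149528$)
$p{\left(v \right)} = \frac{8 + v}{2 v}$
$I{\left(E,r \right)} = -520$
$h = \frac{23104148573}{249002}$ ($h = -2 + \left(\left(-53718 + \frac{1}{-99474 - 149528}\right) + 146507\right) = -2 + \left(\left(-53718 + \frac{1}{-249002}\right) + 146507\right) = -2 + \left(\left(-53718 - \frac{1}{249002}\right) + 146507\right) = -2 + \left(- \frac{13375889437}{249002} + 146507\right) = -2 + \frac{23104646577}{249002} = \frac{23104148573}{249002} \approx 92787.0$)
$I{\left(141,p{\left(8 \right)} \right)} + h = -520 + \frac{23104148573}{249002} = \frac{22974667533}{249002}$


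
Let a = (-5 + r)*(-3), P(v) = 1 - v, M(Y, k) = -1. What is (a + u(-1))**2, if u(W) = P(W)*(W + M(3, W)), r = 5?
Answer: 16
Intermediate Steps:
a = 0 (a = (-5 + 5)*(-3) = 0*(-3) = 0)
u(W) = (1 - W)*(-1 + W) (u(W) = (1 - W)*(W - 1) = (1 - W)*(-1 + W))
(a + u(-1))**2 = (0 - (-1 - 1)**2)**2 = (0 - 1*(-2)**2)**2 = (0 - 1*4)**2 = (0 - 4)**2 = (-4)**2 = 16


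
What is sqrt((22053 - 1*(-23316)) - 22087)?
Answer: sqrt(23282) ≈ 152.58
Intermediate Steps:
sqrt((22053 - 1*(-23316)) - 22087) = sqrt((22053 + 23316) - 22087) = sqrt(45369 - 22087) = sqrt(23282)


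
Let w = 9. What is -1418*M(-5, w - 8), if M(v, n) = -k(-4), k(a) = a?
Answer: -5672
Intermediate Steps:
M(v, n) = 4 (M(v, n) = -1*(-4) = 4)
-1418*M(-5, w - 8) = -1418*4 = -5672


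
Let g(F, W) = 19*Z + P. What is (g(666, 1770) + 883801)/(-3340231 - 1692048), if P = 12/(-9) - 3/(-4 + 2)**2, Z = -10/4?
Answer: -10605017/60387348 ≈ -0.17562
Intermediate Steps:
Z = -5/2 (Z = -10*1/4 = -5/2 ≈ -2.5000)
P = -25/12 (P = 12*(-1/9) - 3/((-2)**2) = -4/3 - 3/4 = -25/12 ≈ -2.0833)
g(F, W) = -595/12 (g(F, W) = 19*(-5/2) - 25/12 = -95/2 - 25/12 = -595/12)
(g(666, 1770) + 883801)/(-3340231 - 1692048) = (-595/12 + 883801)/(-3340231 - 1692048) = (10605017/12)/(-5032279) = (10605017/12)*(-1/5032279) = -10605017/60387348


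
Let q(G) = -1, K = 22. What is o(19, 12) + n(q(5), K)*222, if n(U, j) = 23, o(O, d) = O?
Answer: 5125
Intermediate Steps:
o(19, 12) + n(q(5), K)*222 = 19 + 23*222 = 19 + 5106 = 5125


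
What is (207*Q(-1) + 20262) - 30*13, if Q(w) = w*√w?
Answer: 19872 - 207*I ≈ 19872.0 - 207.0*I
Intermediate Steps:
Q(w) = w^(3/2)
(207*Q(-1) + 20262) - 30*13 = (207*(-1)^(3/2) + 20262) - 30*13 = (207*(-I) + 20262) - 390 = (-207*I + 20262) - 390 = (20262 - 207*I) - 390 = 19872 - 207*I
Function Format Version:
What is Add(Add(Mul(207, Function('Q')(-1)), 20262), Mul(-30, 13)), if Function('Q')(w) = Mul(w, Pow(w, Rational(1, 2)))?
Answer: Add(19872, Mul(-207, I)) ≈ Add(19872., Mul(-207.00, I))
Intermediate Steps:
Function('Q')(w) = Pow(w, Rational(3, 2))
Add(Add(Mul(207, Function('Q')(-1)), 20262), Mul(-30, 13)) = Add(Add(Mul(207, Pow(-1, Rational(3, 2))), 20262), Mul(-30, 13)) = Add(Add(Mul(207, Mul(-1, I)), 20262), -390) = Add(Add(Mul(-207, I), 20262), -390) = Add(Add(20262, Mul(-207, I)), -390) = Add(19872, Mul(-207, I))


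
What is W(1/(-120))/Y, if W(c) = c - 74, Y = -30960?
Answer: 8881/3715200 ≈ 0.0023905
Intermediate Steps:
W(c) = -74 + c
W(1/(-120))/Y = (-74 + 1/(-120))/(-30960) = (-74 - 1/120)*(-1/30960) = -8881/120*(-1/30960) = 8881/3715200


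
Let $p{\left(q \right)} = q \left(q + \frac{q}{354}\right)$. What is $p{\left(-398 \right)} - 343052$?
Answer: $- \frac{32603494}{177} \approx -1.842 \cdot 10^{5}$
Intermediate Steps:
$p{\left(q \right)} = \frac{355 q^{2}}{354}$ ($p{\left(q \right)} = q \left(q + q \frac{1}{354}\right) = q \left(q + \frac{q}{354}\right) = q \frac{355 q}{354} = \frac{355 q^{2}}{354}$)
$p{\left(-398 \right)} - 343052 = \frac{355 \left(-398\right)^{2}}{354} - 343052 = \frac{355}{354} \cdot 158404 - 343052 = \frac{28116710}{177} - 343052 = - \frac{32603494}{177}$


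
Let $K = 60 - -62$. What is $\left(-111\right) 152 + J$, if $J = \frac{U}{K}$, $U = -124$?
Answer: $- \frac{1029254}{61} \approx -16873.0$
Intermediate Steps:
$K = 122$ ($K = 60 + 62 = 122$)
$J = - \frac{62}{61}$ ($J = - \frac{124}{122} = \left(-124\right) \frac{1}{122} = - \frac{62}{61} \approx -1.0164$)
$\left(-111\right) 152 + J = \left(-111\right) 152 - \frac{62}{61} = -16872 - \frac{62}{61} = - \frac{1029254}{61}$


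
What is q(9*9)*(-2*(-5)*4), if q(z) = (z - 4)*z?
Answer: 249480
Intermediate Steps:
q(z) = z*(-4 + z) (q(z) = (-4 + z)*z = z*(-4 + z))
q(9*9)*(-2*(-5)*4) = ((9*9)*(-4 + 9*9))*(-2*(-5)*4) = (81*(-4 + 81))*(10*4) = (81*77)*40 = 6237*40 = 249480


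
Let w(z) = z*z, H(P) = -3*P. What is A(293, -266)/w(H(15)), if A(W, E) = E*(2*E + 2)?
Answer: 28196/405 ≈ 69.620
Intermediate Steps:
w(z) = z**2
A(W, E) = E*(2 + 2*E)
A(293, -266)/w(H(15)) = (2*(-266)*(1 - 266))/((-3*15)**2) = (2*(-266)*(-265))/((-45)**2) = 140980/2025 = 140980*(1/2025) = 28196/405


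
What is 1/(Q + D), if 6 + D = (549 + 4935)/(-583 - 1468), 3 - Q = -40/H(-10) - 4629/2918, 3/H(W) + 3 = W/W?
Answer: -17954454/552173501 ≈ -0.032516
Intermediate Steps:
H(W) = -3/2 (H(W) = 3/(-3 + W/W) = 3/(-3 + 1) = 3/(-2) = 3*(-1/2) = -3/2)
Q = -193291/8754 (Q = 3 - (-40/(-3/2) - 4629/2918) = 3 - (-40*(-2/3) - 4629*1/2918) = 3 - (80/3 - 4629/2918) = 3 - 1*219553/8754 = 3 - 219553/8754 = -193291/8754 ≈ -22.080)
D = -17790/2051 (D = -6 + (549 + 4935)/(-583 - 1468) = -6 + 5484/(-2051) = -6 + 5484*(-1/2051) = -6 - 5484/2051 = -17790/2051 ≈ -8.6738)
1/(Q + D) = 1/(-193291/8754 - 17790/2051) = 1/(-552173501/17954454) = -17954454/552173501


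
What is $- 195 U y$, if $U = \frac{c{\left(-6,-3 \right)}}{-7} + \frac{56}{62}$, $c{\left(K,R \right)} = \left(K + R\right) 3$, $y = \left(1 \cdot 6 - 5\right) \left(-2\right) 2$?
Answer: $\frac{805740}{217} \approx 3713.1$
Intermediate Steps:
$y = -4$ ($y = \left(6 - 5\right) \left(-2\right) 2 = 1 \left(-2\right) 2 = \left(-2\right) 2 = -4$)
$c{\left(K,R \right)} = 3 K + 3 R$
$U = \frac{1033}{217}$ ($U = \frac{3 \left(-6\right) + 3 \left(-3\right)}{-7} + \frac{56}{62} = \left(-18 - 9\right) \left(- \frac{1}{7}\right) + 56 \cdot \frac{1}{62} = \left(-27\right) \left(- \frac{1}{7}\right) + \frac{28}{31} = \frac{27}{7} + \frac{28}{31} = \frac{1033}{217} \approx 4.7604$)
$- 195 U y = \left(-195\right) \frac{1033}{217} \left(-4\right) = \left(- \frac{201435}{217}\right) \left(-4\right) = \frac{805740}{217}$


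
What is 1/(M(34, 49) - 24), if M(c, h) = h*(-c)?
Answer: -1/1690 ≈ -0.00059172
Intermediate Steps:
M(c, h) = -c*h
1/(M(34, 49) - 24) = 1/(-1*34*49 - 24) = 1/(-1666 - 24) = 1/(-1690) = -1/1690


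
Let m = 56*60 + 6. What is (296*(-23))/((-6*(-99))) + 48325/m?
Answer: 29239/10098 ≈ 2.8955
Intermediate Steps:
m = 3366 (m = 3360 + 6 = 3366)
(296*(-23))/((-6*(-99))) + 48325/m = (296*(-23))/((-6*(-99))) + 48325/3366 = -6808/594 + 48325*(1/3366) = -6808*1/594 + 48325/3366 = -3404/297 + 48325/3366 = 29239/10098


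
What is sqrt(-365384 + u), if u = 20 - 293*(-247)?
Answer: I*sqrt(292993) ≈ 541.29*I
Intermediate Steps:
u = 72391 (u = 20 + 72371 = 72391)
sqrt(-365384 + u) = sqrt(-365384 + 72391) = sqrt(-292993) = I*sqrt(292993)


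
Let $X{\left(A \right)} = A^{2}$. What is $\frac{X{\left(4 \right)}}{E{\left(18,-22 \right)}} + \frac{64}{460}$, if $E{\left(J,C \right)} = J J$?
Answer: $\frac{1756}{9315} \approx 0.18851$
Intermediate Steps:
$E{\left(J,C \right)} = J^{2}$
$\frac{X{\left(4 \right)}}{E{\left(18,-22 \right)}} + \frac{64}{460} = \frac{4^{2}}{18^{2}} + \frac{64}{460} = \frac{16}{324} + 64 \cdot \frac{1}{460} = 16 \cdot \frac{1}{324} + \frac{16}{115} = \frac{4}{81} + \frac{16}{115} = \frac{1756}{9315}$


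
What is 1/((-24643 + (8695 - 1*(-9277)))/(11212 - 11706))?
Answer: 494/6671 ≈ 0.074052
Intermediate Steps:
1/((-24643 + (8695 - 1*(-9277)))/(11212 - 11706)) = 1/((-24643 + (8695 + 9277))/(-494)) = 1/((-24643 + 17972)*(-1/494)) = 1/(-6671*(-1/494)) = 1/(6671/494) = 494/6671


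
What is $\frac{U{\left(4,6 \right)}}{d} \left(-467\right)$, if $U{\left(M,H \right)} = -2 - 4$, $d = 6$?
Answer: $467$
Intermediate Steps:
$U{\left(M,H \right)} = -6$ ($U{\left(M,H \right)} = -2 - 4 = -6$)
$\frac{U{\left(4,6 \right)}}{d} \left(-467\right) = - \frac{6}{6} \left(-467\right) = \left(-6\right) \frac{1}{6} \left(-467\right) = \left(-1\right) \left(-467\right) = 467$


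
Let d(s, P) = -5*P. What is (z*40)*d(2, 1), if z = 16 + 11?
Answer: -5400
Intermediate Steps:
z = 27
(z*40)*d(2, 1) = (27*40)*(-5*1) = 1080*(-5) = -5400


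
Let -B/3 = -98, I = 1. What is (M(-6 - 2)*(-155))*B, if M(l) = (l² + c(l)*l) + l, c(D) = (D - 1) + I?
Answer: -5468400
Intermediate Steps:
c(D) = D (c(D) = (D - 1) + 1 = (-1 + D) + 1 = D)
M(l) = l + 2*l² (M(l) = (l² + l*l) + l = (l² + l²) + l = 2*l² + l = l + 2*l²)
B = 294 (B = -3*(-98) = 294)
(M(-6 - 2)*(-155))*B = (((-6 - 2)*(1 + 2*(-6 - 2)))*(-155))*294 = (-8*(1 + 2*(-8))*(-155))*294 = (-8*(1 - 16)*(-155))*294 = (-8*(-15)*(-155))*294 = (120*(-155))*294 = -18600*294 = -5468400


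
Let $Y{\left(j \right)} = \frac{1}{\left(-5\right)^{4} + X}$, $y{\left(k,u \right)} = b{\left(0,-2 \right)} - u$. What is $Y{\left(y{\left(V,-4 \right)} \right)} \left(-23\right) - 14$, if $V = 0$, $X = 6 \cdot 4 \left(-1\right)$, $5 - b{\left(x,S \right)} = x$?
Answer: $- \frac{8437}{601} \approx -14.038$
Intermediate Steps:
$b{\left(x,S \right)} = 5 - x$
$X = -24$ ($X = 24 \left(-1\right) = -24$)
$y{\left(k,u \right)} = 5 - u$ ($y{\left(k,u \right)} = \left(5 - 0\right) - u = \left(5 + 0\right) - u = 5 - u$)
$Y{\left(j \right)} = \frac{1}{601}$ ($Y{\left(j \right)} = \frac{1}{\left(-5\right)^{4} - 24} = \frac{1}{625 - 24} = \frac{1}{601}$)
$Y{\left(y{\left(V,-4 \right)} \right)} \left(-23\right) - 14 = \frac{1}{601} \left(-23\right) - 14 = - \frac{23}{601} - 14 = - \frac{8437}{601}$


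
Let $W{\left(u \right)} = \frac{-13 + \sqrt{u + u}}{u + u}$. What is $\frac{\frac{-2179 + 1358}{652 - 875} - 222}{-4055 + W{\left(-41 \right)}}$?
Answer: $\frac{189626364070}{3521942697899} - \frac{570310 i \sqrt{82}}{3521942697899} \approx 0.053841 - 1.4663 \cdot 10^{-6} i$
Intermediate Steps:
$W{\left(u \right)} = \frac{-13 + \sqrt{2} \sqrt{u}}{2 u}$ ($W{\left(u \right)} = \frac{-13 + \sqrt{2 u}}{2 u} = \left(-13 + \sqrt{2} \sqrt{u}\right) \frac{1}{2 u} = \frac{-13 + \sqrt{2} \sqrt{u}}{2 u}$)
$\frac{\frac{-2179 + 1358}{652 - 875} - 222}{-4055 + W{\left(-41 \right)}} = \frac{\frac{-2179 + 1358}{652 - 875} - 222}{-4055 + \left(- \frac{13}{2 \left(-41\right)} + \frac{\sqrt{2}}{2 i \sqrt{41}}\right)} = \frac{- \frac{821}{-223} - 222}{-4055 + \left(\left(- \frac{13}{2}\right) \left(- \frac{1}{41}\right) + \frac{\sqrt{2} \left(- \frac{i \sqrt{41}}{41}\right)}{2}\right)} = \frac{\left(-821\right) \left(- \frac{1}{223}\right) - 222}{-4055 + \left(\frac{13}{82} - \frac{i \sqrt{82}}{82}\right)} = \frac{\frac{821}{223} - 222}{- \frac{332497}{82} - \frac{i \sqrt{82}}{82}} = - \frac{48685}{223 \left(- \frac{332497}{82} - \frac{i \sqrt{82}}{82}\right)}$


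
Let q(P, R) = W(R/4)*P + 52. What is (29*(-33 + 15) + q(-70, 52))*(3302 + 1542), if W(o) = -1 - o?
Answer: 2470440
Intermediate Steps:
q(P, R) = 52 + P*(-1 - R/4) (q(P, R) = (-1 - R/4)*P + 52 = P*(-1 - R/4) + 52 = 52 + P*(-1 - R/4))
(29*(-33 + 15) + q(-70, 52))*(3302 + 1542) = (29*(-33 + 15) + (52 - 1/4*(-70)*(4 + 52)))*(3302 + 1542) = (29*(-18) + (52 - 1/4*(-70)*56))*4844 = (-522 + (52 + 980))*4844 = (-522 + 1032)*4844 = 510*4844 = 2470440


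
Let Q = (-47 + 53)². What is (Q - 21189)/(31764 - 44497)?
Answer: 21153/12733 ≈ 1.6613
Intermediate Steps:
Q = 36 (Q = 6² = 36)
(Q - 21189)/(31764 - 44497) = (36 - 21189)/(31764 - 44497) = -21153/(-12733) = -21153*(-1/12733) = 21153/12733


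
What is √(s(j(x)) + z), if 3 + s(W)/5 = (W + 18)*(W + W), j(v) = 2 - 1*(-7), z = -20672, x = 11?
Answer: I*√18257 ≈ 135.12*I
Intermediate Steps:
j(v) = 9 (j(v) = 2 + 7 = 9)
s(W) = -15 + 10*W*(18 + W) (s(W) = -15 + 5*((W + 18)*(W + W)) = -15 + 5*((18 + W)*(2*W)) = -15 + 5*(2*W*(18 + W)) = -15 + 10*W*(18 + W))
√(s(j(x)) + z) = √((-15 + 10*9² + 180*9) - 20672) = √((-15 + 10*81 + 1620) - 20672) = √((-15 + 810 + 1620) - 20672) = √(2415 - 20672) = √(-18257) = I*√18257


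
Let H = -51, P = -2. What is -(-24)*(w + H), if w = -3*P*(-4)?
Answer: -1800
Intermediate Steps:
w = -24 (w = -(-6)*(-4) = -3*8 = -24)
-(-24)*(w + H) = -(-24)*(-24 - 51) = -(-24)*(-75) = -1*1800 = -1800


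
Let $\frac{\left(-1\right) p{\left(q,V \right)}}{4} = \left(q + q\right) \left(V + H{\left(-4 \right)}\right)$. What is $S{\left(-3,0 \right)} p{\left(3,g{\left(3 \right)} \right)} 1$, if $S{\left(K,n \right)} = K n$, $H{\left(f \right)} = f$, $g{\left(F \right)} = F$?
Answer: $0$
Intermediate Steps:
$p{\left(q,V \right)} = - 8 q \left(-4 + V\right)$ ($p{\left(q,V \right)} = - 4 \left(q + q\right) \left(V - 4\right) = - 4 \cdot 2 q \left(-4 + V\right) = - 8 q \left(-4 + V\right)$)
$S{\left(-3,0 \right)} p{\left(3,g{\left(3 \right)} \right)} 1 = \left(-3\right) 0 \cdot 8 \cdot 3 \left(4 - 3\right) 1 = 0 \cdot 8 \cdot 3 \left(4 - 3\right) 1 = 0 \cdot 8 \cdot 3 \cdot 1 \cdot 1 = 0 \cdot 24 \cdot 1 = 0 \cdot 1 = 0$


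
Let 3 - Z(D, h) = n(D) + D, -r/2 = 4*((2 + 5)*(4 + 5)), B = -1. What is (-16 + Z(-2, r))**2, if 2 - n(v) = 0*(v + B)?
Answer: 169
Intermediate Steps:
r = -504 (r = -8*(2 + 5)*(4 + 5) = -8*7*9 = -8*63 = -2*252 = -504)
n(v) = 2 (n(v) = 2 - 0*(v - 1) = 2 - 0*(-1 + v) = 2 - 1*0 = 2 + 0 = 2)
Z(D, h) = 1 - D (Z(D, h) = 3 - (2 + D) = 3 + (-2 - D) = 1 - D)
(-16 + Z(-2, r))**2 = (-16 + (1 - 1*(-2)))**2 = (-16 + (1 + 2))**2 = (-16 + 3)**2 = (-13)**2 = 169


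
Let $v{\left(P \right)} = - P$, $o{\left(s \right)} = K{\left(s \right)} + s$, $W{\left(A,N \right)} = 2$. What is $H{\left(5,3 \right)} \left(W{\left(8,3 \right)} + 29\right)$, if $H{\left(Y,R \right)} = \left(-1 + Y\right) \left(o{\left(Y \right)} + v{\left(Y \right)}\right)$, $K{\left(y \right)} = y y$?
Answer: $3100$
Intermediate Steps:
$K{\left(y \right)} = y^{2}$
$o{\left(s \right)} = s + s^{2}$ ($o{\left(s \right)} = s^{2} + s = s + s^{2}$)
$H{\left(Y,R \right)} = \left(-1 + Y\right) \left(- Y + Y \left(1 + Y\right)\right)$ ($H{\left(Y,R \right)} = \left(-1 + Y\right) \left(Y \left(1 + Y\right) - Y\right) = \left(-1 + Y\right) \left(- Y + Y \left(1 + Y\right)\right)$)
$H{\left(5,3 \right)} \left(W{\left(8,3 \right)} + 29\right) = 5^{2} \left(-1 + 5\right) \left(2 + 29\right) = 25 \cdot 4 \cdot 31 = 100 \cdot 31 = 3100$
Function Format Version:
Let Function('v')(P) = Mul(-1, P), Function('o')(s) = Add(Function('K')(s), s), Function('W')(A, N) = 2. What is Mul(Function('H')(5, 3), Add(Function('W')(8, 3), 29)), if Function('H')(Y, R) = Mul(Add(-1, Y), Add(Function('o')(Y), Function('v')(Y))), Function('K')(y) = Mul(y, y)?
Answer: 3100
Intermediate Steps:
Function('K')(y) = Pow(y, 2)
Function('o')(s) = Add(s, Pow(s, 2)) (Function('o')(s) = Add(Pow(s, 2), s) = Add(s, Pow(s, 2)))
Function('H')(Y, R) = Mul(Add(-1, Y), Add(Mul(-1, Y), Mul(Y, Add(1, Y)))) (Function('H')(Y, R) = Mul(Add(-1, Y), Add(Mul(Y, Add(1, Y)), Mul(-1, Y))) = Mul(Add(-1, Y), Add(Mul(-1, Y), Mul(Y, Add(1, Y)))))
Mul(Function('H')(5, 3), Add(Function('W')(8, 3), 29)) = Mul(Mul(Pow(5, 2), Add(-1, 5)), Add(2, 29)) = Mul(Mul(25, 4), 31) = Mul(100, 31) = 3100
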